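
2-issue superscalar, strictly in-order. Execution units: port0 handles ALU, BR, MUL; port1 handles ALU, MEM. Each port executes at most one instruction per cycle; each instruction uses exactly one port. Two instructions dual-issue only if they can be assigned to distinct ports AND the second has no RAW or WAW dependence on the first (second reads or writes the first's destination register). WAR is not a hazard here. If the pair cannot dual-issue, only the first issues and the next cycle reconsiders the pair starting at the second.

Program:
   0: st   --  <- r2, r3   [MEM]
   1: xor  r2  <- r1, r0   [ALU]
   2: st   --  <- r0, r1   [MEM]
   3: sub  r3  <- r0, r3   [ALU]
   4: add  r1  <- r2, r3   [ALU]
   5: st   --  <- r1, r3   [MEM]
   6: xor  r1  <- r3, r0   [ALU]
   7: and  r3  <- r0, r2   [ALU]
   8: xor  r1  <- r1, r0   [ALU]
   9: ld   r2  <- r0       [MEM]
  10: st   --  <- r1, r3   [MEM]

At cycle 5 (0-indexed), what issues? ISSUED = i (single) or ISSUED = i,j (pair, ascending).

0. st/xor @i0/i1  | dual
1. st/sub @i2/i3  | dual
2. add @i4  | RAW r1
3. st/xor @i5/i6  | dual
4. and/xor @i7/i8  | dual
5. ld @i9  | no-port MEM/MEM
6. st @i10  | tail

ISSUED = 9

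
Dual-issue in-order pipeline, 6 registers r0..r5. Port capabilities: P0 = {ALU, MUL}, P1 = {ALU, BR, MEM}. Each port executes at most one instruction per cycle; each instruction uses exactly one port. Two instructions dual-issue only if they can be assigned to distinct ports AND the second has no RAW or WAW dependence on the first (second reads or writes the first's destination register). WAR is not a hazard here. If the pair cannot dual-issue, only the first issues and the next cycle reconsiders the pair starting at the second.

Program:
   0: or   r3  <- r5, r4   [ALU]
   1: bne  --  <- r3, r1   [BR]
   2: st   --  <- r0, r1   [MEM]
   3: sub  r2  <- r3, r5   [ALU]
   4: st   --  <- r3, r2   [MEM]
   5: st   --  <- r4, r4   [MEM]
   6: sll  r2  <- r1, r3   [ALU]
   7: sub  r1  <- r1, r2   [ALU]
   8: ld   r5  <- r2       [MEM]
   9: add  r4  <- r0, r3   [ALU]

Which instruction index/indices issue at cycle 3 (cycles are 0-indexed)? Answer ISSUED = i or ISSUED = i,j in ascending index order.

[0] i0  or  -- RAW r3
[1] i1  bne  -- no-port BR/MEM
[2] i2,i3  st/sub  -- dual
[3] i4  st  -- no-port MEM/MEM
[4] i5,i6  st/sll  -- dual
[5] i7,i8  sub/ld  -- dual
[6] i9  add  -- tail

ISSUED = 4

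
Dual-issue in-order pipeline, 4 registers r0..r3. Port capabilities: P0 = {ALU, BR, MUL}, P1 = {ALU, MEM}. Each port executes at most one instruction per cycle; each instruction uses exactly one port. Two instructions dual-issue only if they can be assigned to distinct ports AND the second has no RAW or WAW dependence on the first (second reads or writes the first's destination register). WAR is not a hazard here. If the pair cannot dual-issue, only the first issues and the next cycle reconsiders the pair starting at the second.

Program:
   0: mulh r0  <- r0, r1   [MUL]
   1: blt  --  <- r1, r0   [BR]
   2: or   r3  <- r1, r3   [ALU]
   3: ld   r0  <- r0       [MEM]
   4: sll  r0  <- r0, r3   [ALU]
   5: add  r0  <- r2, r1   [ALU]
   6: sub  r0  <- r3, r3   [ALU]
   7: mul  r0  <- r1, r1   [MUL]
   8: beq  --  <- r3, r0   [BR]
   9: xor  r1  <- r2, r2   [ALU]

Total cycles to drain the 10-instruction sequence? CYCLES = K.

CYCLES = 8

t=0 i0:mulh.MUL ; no-port MUL/BR
t=1 i1/i2:blt.BR+or.ALU ; pair
t=2 i3:ld.MEM ; RAW+WAW r0
t=3 i4:sll.ALU ; WAW r0
t=4 i5:add.ALU ; WAW r0
t=5 i6:sub.ALU ; WAW r0
t=6 i7:mul.MUL ; no-port MUL/BR
t=7 i8/i9:beq.BR+xor.ALU ; pair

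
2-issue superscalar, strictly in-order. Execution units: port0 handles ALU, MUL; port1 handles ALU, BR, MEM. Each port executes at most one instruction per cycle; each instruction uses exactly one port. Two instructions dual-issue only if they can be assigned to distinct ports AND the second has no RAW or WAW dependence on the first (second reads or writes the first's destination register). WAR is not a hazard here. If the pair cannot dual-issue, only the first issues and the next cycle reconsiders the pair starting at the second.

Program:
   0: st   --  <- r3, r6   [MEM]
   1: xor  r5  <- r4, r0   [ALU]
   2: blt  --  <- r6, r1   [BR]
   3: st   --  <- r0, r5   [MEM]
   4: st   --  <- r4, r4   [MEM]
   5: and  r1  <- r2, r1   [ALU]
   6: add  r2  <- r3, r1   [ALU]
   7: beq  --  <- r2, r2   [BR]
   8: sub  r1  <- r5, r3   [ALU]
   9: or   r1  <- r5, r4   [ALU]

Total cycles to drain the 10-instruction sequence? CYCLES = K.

CYCLES = 7

#0 head=0: st xor i0/i1 dual
#1 head=2: blt i2 no-port BR/MEM
#2 head=3: st i3 no-port MEM/MEM
#3 head=4: st and i4/i5 dual
#4 head=6: add i6 RAW r2
#5 head=7: beq sub i7/i8 dual
#6 head=9: or i9 tail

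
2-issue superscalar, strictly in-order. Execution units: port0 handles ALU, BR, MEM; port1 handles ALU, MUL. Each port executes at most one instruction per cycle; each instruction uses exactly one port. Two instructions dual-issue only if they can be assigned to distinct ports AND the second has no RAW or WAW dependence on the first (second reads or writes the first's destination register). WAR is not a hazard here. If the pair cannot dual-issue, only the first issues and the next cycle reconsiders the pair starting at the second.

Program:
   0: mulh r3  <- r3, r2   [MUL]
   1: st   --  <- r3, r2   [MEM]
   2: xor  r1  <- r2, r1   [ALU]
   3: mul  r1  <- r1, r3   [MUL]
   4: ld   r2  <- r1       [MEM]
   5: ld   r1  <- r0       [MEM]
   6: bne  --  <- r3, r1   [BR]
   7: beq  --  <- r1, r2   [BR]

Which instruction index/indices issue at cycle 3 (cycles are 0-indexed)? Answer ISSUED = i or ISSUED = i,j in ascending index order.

0. mulh.MUL @i0  | RAW r3
1. st.MEM;xor.ALU @i1,i2  | dual
2. mul.MUL @i3  | RAW r1
3. ld.MEM @i4  | no-port MEM/MEM
4. ld.MEM @i5  | no-port MEM/BR
5. bne.BR @i6  | no-port BR/BR
6. beq.BR @i7  | tail

ISSUED = 4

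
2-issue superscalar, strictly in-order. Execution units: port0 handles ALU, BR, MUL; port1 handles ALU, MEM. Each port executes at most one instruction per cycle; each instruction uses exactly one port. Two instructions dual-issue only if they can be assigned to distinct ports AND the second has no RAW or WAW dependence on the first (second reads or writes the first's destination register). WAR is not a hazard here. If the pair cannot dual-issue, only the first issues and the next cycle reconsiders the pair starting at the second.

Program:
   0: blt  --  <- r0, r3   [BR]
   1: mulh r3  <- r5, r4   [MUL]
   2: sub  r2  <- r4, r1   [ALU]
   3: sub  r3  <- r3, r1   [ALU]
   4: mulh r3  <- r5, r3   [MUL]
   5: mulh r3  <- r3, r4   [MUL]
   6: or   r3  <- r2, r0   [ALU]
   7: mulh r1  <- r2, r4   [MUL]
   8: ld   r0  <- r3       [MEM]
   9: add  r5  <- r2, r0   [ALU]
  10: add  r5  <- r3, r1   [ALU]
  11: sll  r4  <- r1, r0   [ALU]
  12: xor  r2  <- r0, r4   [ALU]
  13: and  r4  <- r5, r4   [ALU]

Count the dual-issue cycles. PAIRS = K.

PAIRS = 4

c0: i0 blt.BR  no-port BR/MUL
c1: i1/i2 mulh.MUL;sub.ALU  pair
c2: i3 sub.ALU  RAW+WAW r3
c3: i4 mulh.MUL  no-port MUL/MUL
c4: i5 mulh.MUL  WAW r3
c5: i6/i7 or.ALU;mulh.MUL  pair
c6: i8 ld.MEM  RAW r0
c7: i9 add.ALU  WAW r5
c8: i10/i11 add.ALU;sll.ALU  pair
c9: i12/i13 xor.ALU;and.ALU  pair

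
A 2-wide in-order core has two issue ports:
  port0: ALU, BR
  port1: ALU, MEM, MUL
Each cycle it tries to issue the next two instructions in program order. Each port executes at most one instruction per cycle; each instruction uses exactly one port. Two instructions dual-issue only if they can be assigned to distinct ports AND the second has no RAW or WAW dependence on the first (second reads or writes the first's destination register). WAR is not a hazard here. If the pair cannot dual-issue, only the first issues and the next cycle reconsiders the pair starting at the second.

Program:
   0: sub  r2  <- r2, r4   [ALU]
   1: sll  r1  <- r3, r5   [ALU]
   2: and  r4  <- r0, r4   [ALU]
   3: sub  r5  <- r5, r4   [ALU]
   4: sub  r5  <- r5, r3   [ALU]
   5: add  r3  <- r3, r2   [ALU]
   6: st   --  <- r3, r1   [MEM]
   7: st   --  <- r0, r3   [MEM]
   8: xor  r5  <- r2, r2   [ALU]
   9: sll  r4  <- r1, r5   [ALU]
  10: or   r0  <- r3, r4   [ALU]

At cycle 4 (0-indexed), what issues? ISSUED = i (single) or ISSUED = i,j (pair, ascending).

0. sub+sll @i0+i1  | pair
1. and @i2  | RAW r4
2. sub @i3  | RAW+WAW r5
3. sub+add @i4+i5  | pair
4. st @i6  | no-port MEM/MEM
5. st+xor @i7+i8  | pair
6. sll @i9  | RAW r4
7. or @i10  | tail

ISSUED = 6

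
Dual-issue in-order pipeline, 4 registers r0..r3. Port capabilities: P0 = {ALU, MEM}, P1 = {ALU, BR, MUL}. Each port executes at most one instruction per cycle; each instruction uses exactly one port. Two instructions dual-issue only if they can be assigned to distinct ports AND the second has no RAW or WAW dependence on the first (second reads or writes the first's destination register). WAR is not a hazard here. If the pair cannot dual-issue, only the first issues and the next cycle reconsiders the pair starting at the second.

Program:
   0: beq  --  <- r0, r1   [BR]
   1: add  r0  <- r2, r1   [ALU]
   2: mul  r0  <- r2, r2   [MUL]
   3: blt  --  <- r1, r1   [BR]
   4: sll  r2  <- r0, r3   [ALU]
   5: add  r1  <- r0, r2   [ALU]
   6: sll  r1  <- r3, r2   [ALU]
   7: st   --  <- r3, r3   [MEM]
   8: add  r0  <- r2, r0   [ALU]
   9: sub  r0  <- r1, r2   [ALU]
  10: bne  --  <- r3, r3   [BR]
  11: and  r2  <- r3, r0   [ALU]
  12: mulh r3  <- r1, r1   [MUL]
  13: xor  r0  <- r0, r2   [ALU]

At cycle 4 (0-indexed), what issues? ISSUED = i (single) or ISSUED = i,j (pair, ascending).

ISSUED = 6,7

[0] i0,i1  beq.BR;add.ALU  -- 2-wide
[1] i2  mul.MUL  -- no-port MUL/BR
[2] i3,i4  blt.BR;sll.ALU  -- 2-wide
[3] i5  add.ALU  -- WAW r1
[4] i6,i7  sll.ALU;st.MEM  -- 2-wide
[5] i8  add.ALU  -- WAW r0
[6] i9,i10  sub.ALU;bne.BR  -- 2-wide
[7] i11,i12  and.ALU;mulh.MUL  -- 2-wide
[8] i13  xor.ALU  -- tail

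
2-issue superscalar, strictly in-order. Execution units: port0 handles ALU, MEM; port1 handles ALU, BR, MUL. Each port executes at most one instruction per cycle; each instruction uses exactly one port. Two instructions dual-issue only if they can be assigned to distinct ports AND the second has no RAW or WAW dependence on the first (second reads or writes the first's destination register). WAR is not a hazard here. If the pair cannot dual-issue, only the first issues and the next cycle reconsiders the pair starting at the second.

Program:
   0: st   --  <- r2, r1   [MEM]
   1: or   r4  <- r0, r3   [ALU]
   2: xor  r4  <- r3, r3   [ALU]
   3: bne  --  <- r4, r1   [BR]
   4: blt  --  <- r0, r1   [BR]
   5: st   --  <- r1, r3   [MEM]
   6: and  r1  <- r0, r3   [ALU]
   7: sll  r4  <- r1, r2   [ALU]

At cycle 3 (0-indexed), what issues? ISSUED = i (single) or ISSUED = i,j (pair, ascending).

ISSUED = 4,5

#0 head=0: st;or i0/i1 pair
#1 head=2: xor i2 RAW r4
#2 head=3: bne i3 no-port BR/BR
#3 head=4: blt;st i4/i5 pair
#4 head=6: and i6 RAW r1
#5 head=7: sll i7 tail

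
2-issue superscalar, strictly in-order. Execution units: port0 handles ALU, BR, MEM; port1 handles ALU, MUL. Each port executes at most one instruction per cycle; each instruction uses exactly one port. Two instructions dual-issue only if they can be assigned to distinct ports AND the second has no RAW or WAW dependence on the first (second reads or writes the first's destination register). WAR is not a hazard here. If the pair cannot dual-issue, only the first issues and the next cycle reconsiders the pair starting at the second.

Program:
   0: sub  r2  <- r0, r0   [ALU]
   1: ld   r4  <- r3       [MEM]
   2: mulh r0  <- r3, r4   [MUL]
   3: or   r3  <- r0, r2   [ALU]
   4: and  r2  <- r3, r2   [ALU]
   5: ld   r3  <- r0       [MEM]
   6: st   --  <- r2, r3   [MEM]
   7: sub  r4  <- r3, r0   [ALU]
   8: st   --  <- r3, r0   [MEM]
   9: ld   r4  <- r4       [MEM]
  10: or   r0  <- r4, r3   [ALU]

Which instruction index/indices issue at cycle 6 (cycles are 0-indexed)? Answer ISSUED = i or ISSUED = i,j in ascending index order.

#0 head=0: sub.ALU+ld.MEM i0/i1 pair
#1 head=2: mulh.MUL i2 RAW r0
#2 head=3: or.ALU i3 RAW r3
#3 head=4: and.ALU+ld.MEM i4/i5 pair
#4 head=6: st.MEM+sub.ALU i6/i7 pair
#5 head=8: st.MEM i8 no-port MEM/MEM
#6 head=9: ld.MEM i9 RAW r4
#7 head=10: or.ALU i10 tail

ISSUED = 9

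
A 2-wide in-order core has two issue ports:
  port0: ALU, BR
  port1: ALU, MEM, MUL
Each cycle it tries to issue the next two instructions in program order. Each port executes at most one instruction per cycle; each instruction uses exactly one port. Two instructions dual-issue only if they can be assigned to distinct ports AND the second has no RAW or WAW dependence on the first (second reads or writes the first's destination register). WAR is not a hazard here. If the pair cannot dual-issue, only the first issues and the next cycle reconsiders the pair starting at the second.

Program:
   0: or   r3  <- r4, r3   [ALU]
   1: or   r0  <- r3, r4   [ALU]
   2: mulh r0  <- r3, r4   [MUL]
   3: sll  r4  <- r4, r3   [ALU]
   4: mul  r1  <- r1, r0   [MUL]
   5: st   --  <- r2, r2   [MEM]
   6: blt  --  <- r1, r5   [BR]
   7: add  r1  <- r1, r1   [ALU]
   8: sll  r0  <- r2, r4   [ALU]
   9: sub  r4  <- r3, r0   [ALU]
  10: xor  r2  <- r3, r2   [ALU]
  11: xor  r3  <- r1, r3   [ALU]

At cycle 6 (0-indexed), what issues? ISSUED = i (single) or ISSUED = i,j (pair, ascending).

ISSUED = 9,10

  cy0 -> i0 (or.ALU) RAW r3
  cy1 -> i1 (or.ALU) WAW r0
  cy2 -> i2+i3 (mulh.MUL/sll.ALU) dual
  cy3 -> i4 (mul.MUL) no-port MUL/MEM
  cy4 -> i5+i6 (st.MEM/blt.BR) dual
  cy5 -> i7+i8 (add.ALU/sll.ALU) dual
  cy6 -> i9+i10 (sub.ALU/xor.ALU) dual
  cy7 -> i11 (xor.ALU) tail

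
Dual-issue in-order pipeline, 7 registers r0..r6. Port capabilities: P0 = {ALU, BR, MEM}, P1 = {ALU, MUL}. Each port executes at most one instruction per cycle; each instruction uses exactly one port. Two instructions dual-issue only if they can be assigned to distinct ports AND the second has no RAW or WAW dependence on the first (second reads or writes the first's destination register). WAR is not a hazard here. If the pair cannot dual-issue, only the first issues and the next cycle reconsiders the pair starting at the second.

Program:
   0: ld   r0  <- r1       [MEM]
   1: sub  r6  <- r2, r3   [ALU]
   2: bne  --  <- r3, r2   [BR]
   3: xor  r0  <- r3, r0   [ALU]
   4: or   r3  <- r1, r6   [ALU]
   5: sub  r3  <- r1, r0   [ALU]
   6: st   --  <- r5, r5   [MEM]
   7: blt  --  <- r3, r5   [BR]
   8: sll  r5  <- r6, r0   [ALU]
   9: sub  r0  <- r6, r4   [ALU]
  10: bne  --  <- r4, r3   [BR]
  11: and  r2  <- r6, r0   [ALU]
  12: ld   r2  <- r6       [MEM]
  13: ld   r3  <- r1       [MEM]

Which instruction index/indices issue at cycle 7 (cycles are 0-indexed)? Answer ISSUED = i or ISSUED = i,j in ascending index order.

ISSUED = 12

t=0 i0&i1:ld.MEM sub.ALU ; dual
t=1 i2&i3:bne.BR xor.ALU ; dual
t=2 i4:or.ALU ; WAW r3
t=3 i5&i6:sub.ALU st.MEM ; dual
t=4 i7&i8:blt.BR sll.ALU ; dual
t=5 i9&i10:sub.ALU bne.BR ; dual
t=6 i11:and.ALU ; WAW r2
t=7 i12:ld.MEM ; no-port MEM/MEM
t=8 i13:ld.MEM ; tail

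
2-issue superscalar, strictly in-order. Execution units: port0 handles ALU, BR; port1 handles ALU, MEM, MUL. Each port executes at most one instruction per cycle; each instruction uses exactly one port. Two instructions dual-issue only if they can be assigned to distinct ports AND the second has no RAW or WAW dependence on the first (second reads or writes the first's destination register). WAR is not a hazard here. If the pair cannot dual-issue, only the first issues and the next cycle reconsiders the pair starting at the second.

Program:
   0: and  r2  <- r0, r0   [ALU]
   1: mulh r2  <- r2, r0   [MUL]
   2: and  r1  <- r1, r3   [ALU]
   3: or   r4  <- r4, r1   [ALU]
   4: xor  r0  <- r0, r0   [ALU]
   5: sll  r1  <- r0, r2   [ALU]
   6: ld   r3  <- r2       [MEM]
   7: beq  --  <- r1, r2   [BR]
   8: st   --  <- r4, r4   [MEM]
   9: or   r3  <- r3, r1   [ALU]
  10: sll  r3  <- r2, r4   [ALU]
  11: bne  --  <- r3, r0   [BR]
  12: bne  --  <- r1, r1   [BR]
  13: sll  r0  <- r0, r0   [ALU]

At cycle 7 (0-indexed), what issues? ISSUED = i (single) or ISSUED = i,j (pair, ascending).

ISSUED = 11

t=0 i0:and.ALU ; RAW+WAW r2
t=1 i1+i2:mulh.MUL;and.ALU ; 2-wide
t=2 i3+i4:or.ALU;xor.ALU ; 2-wide
t=3 i5+i6:sll.ALU;ld.MEM ; 2-wide
t=4 i7+i8:beq.BR;st.MEM ; 2-wide
t=5 i9:or.ALU ; WAW r3
t=6 i10:sll.ALU ; RAW r3
t=7 i11:bne.BR ; no-port BR/BR
t=8 i12+i13:bne.BR;sll.ALU ; 2-wide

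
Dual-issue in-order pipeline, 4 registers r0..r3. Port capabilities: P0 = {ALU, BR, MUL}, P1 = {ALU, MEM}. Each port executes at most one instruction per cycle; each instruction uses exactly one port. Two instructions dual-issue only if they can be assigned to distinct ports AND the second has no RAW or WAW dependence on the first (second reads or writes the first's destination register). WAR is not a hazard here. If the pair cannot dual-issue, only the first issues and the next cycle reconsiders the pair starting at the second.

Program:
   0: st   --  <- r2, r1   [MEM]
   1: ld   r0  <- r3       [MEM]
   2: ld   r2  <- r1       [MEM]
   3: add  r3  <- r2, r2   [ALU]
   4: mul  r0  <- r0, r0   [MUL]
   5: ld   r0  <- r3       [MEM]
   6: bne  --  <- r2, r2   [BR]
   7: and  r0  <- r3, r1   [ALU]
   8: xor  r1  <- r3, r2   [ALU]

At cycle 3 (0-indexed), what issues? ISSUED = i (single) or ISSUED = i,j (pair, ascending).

t=0 i0:st ; no-port MEM/MEM
t=1 i1:ld ; no-port MEM/MEM
t=2 i2:ld ; RAW r2
t=3 i3&i4:add+mul ; 2-wide
t=4 i5&i6:ld+bne ; 2-wide
t=5 i7&i8:and+xor ; 2-wide

ISSUED = 3,4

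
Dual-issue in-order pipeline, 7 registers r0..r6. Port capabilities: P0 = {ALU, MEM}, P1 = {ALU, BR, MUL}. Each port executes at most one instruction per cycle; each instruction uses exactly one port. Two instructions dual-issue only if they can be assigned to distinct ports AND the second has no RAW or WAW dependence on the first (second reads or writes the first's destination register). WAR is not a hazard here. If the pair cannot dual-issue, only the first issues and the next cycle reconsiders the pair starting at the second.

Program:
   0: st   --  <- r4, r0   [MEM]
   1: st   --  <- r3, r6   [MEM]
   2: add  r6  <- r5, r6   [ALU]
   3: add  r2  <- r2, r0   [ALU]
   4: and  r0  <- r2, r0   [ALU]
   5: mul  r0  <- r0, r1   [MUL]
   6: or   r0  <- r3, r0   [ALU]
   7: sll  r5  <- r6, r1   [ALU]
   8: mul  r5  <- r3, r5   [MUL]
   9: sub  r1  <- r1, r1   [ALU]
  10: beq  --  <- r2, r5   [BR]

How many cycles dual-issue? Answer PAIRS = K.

PAIRS = 3

0. st.MEM @i0  | no-port MEM/MEM
1. st.MEM+add.ALU @i1,i2  | 2-wide
2. add.ALU @i3  | RAW r2
3. and.ALU @i4  | RAW+WAW r0
4. mul.MUL @i5  | RAW+WAW r0
5. or.ALU+sll.ALU @i6,i7  | 2-wide
6. mul.MUL+sub.ALU @i8,i9  | 2-wide
7. beq.BR @i10  | tail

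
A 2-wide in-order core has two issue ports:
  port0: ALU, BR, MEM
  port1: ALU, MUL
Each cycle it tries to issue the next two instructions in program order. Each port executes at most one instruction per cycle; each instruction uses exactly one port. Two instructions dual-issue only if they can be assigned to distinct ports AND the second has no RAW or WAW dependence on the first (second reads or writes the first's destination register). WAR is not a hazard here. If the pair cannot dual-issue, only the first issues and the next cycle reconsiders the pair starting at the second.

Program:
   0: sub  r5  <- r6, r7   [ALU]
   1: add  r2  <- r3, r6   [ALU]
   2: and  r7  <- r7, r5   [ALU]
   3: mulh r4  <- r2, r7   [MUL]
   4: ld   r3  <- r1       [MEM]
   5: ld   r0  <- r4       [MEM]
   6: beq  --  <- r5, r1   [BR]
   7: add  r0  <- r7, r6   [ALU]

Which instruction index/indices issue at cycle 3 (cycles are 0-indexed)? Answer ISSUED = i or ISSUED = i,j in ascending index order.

ISSUED = 5

0. sub+add @i0+i1  | dual
1. and @i2  | RAW r7
2. mulh+ld @i3+i4  | dual
3. ld @i5  | no-port MEM/BR
4. beq+add @i6+i7  | dual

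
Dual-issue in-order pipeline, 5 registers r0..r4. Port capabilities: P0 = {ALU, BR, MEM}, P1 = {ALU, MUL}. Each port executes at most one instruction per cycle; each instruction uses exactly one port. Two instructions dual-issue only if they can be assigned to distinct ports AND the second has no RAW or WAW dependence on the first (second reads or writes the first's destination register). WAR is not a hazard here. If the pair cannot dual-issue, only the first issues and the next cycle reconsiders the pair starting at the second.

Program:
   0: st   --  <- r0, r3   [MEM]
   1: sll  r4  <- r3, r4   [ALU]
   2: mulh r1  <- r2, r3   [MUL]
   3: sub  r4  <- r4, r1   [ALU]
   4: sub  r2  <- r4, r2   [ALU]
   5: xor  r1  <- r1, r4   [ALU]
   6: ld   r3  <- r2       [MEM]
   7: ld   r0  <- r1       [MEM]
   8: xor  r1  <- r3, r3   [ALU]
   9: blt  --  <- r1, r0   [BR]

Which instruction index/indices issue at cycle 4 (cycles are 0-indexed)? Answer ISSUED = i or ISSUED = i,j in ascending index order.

[0] i0,i1  st+sll  -- dual
[1] i2  mulh  -- RAW r1
[2] i3  sub  -- RAW r4
[3] i4,i5  sub+xor  -- dual
[4] i6  ld  -- no-port MEM/MEM
[5] i7,i8  ld+xor  -- dual
[6] i9  blt  -- tail

ISSUED = 6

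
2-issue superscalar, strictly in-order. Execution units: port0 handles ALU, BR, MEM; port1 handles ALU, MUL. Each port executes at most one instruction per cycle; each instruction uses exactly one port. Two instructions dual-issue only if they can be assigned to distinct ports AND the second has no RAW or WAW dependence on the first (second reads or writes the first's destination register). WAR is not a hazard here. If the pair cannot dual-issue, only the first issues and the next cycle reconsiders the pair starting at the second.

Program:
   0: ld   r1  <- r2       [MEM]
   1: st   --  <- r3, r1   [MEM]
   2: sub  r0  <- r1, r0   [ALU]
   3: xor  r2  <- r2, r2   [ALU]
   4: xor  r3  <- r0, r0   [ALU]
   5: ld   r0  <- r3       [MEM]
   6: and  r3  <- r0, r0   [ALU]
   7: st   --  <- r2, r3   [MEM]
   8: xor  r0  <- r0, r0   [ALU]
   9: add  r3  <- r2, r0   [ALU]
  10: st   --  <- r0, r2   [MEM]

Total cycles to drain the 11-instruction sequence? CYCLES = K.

CYCLES = 7

t=0 i0:ld ; no-port MEM/MEM
t=1 i1,i2:st sub ; 2-wide
t=2 i3,i4:xor xor ; 2-wide
t=3 i5:ld ; RAW r0
t=4 i6:and ; RAW r3
t=5 i7,i8:st xor ; 2-wide
t=6 i9,i10:add st ; 2-wide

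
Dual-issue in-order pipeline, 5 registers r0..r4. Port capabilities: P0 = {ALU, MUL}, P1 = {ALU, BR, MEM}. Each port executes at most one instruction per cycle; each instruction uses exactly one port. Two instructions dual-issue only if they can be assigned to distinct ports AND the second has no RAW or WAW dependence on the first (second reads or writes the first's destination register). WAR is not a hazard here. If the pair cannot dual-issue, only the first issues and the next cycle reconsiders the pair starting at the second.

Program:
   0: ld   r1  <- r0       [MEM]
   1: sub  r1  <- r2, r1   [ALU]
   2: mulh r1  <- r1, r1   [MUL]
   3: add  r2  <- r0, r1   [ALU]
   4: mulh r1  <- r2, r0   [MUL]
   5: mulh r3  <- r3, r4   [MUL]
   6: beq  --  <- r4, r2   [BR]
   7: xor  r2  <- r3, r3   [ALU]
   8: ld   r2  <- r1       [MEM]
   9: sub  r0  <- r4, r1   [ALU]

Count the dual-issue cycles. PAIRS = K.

PAIRS = 2

  cy0 -> i0 (ld.MEM) RAW+WAW r1
  cy1 -> i1 (sub.ALU) RAW+WAW r1
  cy2 -> i2 (mulh.MUL) RAW r1
  cy3 -> i3 (add.ALU) RAW r2
  cy4 -> i4 (mulh.MUL) no-port MUL/MUL
  cy5 -> i5,i6 (mulh.MUL beq.BR) pair
  cy6 -> i7 (xor.ALU) WAW r2
  cy7 -> i8,i9 (ld.MEM sub.ALU) pair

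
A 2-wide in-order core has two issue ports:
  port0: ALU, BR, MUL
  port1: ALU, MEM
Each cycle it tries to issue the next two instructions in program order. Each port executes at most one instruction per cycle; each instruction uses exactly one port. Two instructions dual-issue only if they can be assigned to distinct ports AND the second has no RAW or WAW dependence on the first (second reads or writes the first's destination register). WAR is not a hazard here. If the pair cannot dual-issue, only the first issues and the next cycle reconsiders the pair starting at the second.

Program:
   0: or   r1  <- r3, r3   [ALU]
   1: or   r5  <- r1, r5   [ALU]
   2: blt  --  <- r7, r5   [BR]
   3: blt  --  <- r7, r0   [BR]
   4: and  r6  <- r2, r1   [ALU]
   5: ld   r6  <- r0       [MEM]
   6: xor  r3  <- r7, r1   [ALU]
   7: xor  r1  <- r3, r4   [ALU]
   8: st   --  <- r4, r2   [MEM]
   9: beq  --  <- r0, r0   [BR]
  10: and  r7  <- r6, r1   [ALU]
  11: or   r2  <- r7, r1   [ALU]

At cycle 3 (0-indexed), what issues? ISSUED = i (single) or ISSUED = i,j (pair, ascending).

ISSUED = 3,4

0. or.ALU @i0  | RAW r1
1. or.ALU @i1  | RAW r5
2. blt.BR @i2  | no-port BR/BR
3. blt.BR;and.ALU @i3,i4  | dual
4. ld.MEM;xor.ALU @i5,i6  | dual
5. xor.ALU;st.MEM @i7,i8  | dual
6. beq.BR;and.ALU @i9,i10  | dual
7. or.ALU @i11  | tail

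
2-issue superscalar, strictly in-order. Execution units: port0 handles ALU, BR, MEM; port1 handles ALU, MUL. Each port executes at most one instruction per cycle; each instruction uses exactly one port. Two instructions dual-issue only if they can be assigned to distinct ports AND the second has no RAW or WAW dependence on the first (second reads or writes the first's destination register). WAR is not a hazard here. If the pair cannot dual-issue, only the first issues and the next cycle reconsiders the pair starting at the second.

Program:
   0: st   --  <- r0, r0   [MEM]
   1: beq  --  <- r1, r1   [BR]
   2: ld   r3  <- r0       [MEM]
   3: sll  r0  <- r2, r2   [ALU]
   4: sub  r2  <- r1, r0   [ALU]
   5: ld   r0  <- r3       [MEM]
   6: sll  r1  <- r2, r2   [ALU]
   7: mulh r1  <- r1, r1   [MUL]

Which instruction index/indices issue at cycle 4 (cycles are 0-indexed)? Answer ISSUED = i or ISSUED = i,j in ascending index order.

ISSUED = 6

#0 head=0: st i0 no-port MEM/BR
#1 head=1: beq i1 no-port BR/MEM
#2 head=2: ld sll i2,i3 2-wide
#3 head=4: sub ld i4,i5 2-wide
#4 head=6: sll i6 RAW+WAW r1
#5 head=7: mulh i7 tail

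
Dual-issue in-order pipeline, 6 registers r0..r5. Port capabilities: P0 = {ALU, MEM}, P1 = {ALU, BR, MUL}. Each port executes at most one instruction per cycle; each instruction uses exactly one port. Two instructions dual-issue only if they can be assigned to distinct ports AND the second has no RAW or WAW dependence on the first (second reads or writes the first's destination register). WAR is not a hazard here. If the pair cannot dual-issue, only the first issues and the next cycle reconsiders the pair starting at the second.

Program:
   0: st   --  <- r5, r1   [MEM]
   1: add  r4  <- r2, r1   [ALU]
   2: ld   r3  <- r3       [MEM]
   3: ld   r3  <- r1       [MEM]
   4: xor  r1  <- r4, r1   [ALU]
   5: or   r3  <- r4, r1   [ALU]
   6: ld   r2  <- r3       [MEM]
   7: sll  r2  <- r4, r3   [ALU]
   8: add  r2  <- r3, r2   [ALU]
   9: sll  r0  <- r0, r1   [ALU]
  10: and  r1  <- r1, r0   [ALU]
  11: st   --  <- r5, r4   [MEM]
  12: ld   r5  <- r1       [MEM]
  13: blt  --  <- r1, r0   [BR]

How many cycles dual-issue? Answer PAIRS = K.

  cy0 -> i0/i1 (st.MEM+add.ALU) dual
  cy1 -> i2 (ld.MEM) no-port MEM/MEM
  cy2 -> i3/i4 (ld.MEM+xor.ALU) dual
  cy3 -> i5 (or.ALU) RAW r3
  cy4 -> i6 (ld.MEM) WAW r2
  cy5 -> i7 (sll.ALU) RAW+WAW r2
  cy6 -> i8/i9 (add.ALU+sll.ALU) dual
  cy7 -> i10/i11 (and.ALU+st.MEM) dual
  cy8 -> i12/i13 (ld.MEM+blt.BR) dual

PAIRS = 5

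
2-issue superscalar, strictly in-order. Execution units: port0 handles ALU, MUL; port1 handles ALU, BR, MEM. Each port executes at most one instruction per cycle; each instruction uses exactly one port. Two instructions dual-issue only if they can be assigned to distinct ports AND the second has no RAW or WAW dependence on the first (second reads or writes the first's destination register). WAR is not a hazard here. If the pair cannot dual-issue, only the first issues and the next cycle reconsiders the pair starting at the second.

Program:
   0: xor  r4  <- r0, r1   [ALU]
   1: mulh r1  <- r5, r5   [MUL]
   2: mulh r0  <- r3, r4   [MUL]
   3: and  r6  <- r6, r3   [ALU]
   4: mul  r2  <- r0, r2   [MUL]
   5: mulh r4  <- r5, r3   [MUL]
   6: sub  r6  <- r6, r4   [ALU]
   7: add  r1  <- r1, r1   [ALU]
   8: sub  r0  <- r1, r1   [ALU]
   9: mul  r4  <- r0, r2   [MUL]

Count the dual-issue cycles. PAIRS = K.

[0] i0&i1  xor mulh  -- pair
[1] i2&i3  mulh and  -- pair
[2] i4  mul  -- no-port MUL/MUL
[3] i5  mulh  -- RAW r4
[4] i6&i7  sub add  -- pair
[5] i8  sub  -- RAW r0
[6] i9  mul  -- tail

PAIRS = 3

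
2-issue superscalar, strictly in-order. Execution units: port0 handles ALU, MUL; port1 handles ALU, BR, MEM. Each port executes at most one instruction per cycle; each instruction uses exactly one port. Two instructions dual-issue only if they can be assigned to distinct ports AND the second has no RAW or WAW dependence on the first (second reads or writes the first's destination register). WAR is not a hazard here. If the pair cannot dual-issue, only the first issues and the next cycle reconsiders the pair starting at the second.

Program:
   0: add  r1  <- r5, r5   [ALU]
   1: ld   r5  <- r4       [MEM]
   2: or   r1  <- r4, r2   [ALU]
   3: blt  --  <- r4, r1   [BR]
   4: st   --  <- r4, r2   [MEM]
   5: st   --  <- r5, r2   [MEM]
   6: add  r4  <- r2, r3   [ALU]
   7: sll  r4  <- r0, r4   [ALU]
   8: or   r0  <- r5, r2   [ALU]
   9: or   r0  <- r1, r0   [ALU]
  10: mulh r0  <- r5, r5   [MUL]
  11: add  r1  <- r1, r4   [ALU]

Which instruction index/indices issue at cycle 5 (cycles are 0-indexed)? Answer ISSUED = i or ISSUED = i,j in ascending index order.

ISSUED = 7,8

[0] i0+i1  add;ld  -- 2-wide
[1] i2  or  -- RAW r1
[2] i3  blt  -- no-port BR/MEM
[3] i4  st  -- no-port MEM/MEM
[4] i5+i6  st;add  -- 2-wide
[5] i7+i8  sll;or  -- 2-wide
[6] i9  or  -- WAW r0
[7] i10+i11  mulh;add  -- 2-wide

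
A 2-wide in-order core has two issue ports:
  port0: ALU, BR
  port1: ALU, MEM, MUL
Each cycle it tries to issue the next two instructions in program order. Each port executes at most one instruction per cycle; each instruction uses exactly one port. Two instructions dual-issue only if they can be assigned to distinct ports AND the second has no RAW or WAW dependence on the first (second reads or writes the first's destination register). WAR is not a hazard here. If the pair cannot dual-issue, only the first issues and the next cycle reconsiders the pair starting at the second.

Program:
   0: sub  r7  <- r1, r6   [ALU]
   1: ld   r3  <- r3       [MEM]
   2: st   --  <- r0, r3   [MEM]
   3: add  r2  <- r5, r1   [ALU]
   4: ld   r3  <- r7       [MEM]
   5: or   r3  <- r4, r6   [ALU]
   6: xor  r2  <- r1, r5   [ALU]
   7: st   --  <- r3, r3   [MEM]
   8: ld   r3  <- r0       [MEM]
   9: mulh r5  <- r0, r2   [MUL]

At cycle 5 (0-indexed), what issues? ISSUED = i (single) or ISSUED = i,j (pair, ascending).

0. sub+ld @i0/i1  | dual
1. st+add @i2/i3  | dual
2. ld @i4  | WAW r3
3. or+xor @i5/i6  | dual
4. st @i7  | no-port MEM/MEM
5. ld @i8  | no-port MEM/MUL
6. mulh @i9  | tail

ISSUED = 8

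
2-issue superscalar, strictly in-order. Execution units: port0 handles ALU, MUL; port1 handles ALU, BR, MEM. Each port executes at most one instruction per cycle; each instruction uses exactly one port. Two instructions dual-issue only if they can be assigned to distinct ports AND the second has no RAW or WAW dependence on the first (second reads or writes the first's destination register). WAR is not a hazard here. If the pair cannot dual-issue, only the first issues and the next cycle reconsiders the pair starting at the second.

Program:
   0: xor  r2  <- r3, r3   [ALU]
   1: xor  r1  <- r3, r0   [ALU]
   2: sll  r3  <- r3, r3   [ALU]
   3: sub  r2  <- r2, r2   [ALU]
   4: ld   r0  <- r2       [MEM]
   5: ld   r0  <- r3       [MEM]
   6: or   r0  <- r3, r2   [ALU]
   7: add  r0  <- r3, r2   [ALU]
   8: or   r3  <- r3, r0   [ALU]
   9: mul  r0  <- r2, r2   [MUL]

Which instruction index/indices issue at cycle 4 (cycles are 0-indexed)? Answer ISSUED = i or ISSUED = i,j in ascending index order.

ISSUED = 6

c0: i0/i1 xor xor  dual
c1: i2/i3 sll sub  dual
c2: i4 ld  no-port MEM/MEM
c3: i5 ld  WAW r0
c4: i6 or  WAW r0
c5: i7 add  RAW r0
c6: i8/i9 or mul  dual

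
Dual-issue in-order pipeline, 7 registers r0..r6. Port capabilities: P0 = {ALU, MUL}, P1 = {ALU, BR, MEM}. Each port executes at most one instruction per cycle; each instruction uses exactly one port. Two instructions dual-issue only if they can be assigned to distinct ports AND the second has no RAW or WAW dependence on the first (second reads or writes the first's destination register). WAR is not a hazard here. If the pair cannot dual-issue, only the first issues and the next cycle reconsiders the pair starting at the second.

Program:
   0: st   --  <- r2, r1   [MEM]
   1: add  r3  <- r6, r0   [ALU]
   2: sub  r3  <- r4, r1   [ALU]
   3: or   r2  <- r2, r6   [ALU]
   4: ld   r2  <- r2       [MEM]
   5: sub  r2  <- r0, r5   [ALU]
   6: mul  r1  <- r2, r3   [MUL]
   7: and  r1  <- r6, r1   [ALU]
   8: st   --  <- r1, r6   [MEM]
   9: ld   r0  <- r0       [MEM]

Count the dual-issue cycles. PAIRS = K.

PAIRS = 2

c0: i0&i1 st.MEM;add.ALU  dual
c1: i2&i3 sub.ALU;or.ALU  dual
c2: i4 ld.MEM  WAW r2
c3: i5 sub.ALU  RAW r2
c4: i6 mul.MUL  RAW+WAW r1
c5: i7 and.ALU  RAW r1
c6: i8 st.MEM  no-port MEM/MEM
c7: i9 ld.MEM  tail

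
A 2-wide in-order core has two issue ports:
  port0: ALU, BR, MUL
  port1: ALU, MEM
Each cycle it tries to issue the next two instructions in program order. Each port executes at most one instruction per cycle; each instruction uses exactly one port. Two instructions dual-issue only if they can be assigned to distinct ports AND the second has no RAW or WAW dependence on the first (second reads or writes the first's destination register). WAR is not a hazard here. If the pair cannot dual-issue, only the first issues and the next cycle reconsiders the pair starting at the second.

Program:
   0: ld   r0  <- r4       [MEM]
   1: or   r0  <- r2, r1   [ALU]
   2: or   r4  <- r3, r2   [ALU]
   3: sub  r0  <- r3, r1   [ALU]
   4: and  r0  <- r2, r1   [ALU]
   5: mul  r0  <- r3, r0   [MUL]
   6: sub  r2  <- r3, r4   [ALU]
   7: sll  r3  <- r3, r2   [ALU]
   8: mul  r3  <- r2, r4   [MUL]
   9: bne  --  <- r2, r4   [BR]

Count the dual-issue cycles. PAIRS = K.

PAIRS = 2

  cy0 -> i0 (ld.MEM) WAW r0
  cy1 -> i1+i2 (or.ALU or.ALU) pair
  cy2 -> i3 (sub.ALU) WAW r0
  cy3 -> i4 (and.ALU) RAW+WAW r0
  cy4 -> i5+i6 (mul.MUL sub.ALU) pair
  cy5 -> i7 (sll.ALU) WAW r3
  cy6 -> i8 (mul.MUL) no-port MUL/BR
  cy7 -> i9 (bne.BR) tail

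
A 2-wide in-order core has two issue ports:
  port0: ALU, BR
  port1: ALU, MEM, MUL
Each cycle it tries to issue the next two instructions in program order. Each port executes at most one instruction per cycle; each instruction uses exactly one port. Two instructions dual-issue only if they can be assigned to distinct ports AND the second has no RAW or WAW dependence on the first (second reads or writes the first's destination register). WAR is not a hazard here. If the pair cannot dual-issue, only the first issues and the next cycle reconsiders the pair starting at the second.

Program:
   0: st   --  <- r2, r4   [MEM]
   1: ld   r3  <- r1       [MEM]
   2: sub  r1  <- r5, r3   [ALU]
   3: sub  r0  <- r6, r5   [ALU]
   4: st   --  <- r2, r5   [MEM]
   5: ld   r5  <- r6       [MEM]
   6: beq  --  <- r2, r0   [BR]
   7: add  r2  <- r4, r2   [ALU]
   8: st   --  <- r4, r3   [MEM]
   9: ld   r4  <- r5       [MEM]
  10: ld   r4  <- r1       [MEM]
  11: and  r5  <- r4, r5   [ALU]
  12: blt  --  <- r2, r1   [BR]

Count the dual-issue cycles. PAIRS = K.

PAIRS = 4

0. st @i0  | no-port MEM/MEM
1. ld @i1  | RAW r3
2. sub+sub @i2/i3  | 2-wide
3. st @i4  | no-port MEM/MEM
4. ld+beq @i5/i6  | 2-wide
5. add+st @i7/i8  | 2-wide
6. ld @i9  | no-port MEM/MEM
7. ld @i10  | RAW r4
8. and+blt @i11/i12  | 2-wide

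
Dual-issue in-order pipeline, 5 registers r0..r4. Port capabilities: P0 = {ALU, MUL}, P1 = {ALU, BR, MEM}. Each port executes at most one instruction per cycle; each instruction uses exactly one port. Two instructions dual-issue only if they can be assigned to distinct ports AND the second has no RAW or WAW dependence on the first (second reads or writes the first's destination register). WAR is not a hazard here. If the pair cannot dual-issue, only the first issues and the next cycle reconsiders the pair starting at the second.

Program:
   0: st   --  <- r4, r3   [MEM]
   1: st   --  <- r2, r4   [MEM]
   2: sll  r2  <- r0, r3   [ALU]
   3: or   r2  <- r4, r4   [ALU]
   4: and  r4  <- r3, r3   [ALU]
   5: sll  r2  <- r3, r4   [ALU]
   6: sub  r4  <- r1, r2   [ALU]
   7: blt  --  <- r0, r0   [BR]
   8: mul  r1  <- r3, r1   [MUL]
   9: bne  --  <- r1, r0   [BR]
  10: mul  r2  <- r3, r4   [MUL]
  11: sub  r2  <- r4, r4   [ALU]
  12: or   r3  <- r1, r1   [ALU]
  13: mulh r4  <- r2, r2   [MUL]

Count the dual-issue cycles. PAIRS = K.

[0] i0  st.MEM  -- no-port MEM/MEM
[1] i1&i2  st.MEM/sll.ALU  -- dual
[2] i3&i4  or.ALU/and.ALU  -- dual
[3] i5  sll.ALU  -- RAW r2
[4] i6&i7  sub.ALU/blt.BR  -- dual
[5] i8  mul.MUL  -- RAW r1
[6] i9&i10  bne.BR/mul.MUL  -- dual
[7] i11&i12  sub.ALU/or.ALU  -- dual
[8] i13  mulh.MUL  -- tail

PAIRS = 5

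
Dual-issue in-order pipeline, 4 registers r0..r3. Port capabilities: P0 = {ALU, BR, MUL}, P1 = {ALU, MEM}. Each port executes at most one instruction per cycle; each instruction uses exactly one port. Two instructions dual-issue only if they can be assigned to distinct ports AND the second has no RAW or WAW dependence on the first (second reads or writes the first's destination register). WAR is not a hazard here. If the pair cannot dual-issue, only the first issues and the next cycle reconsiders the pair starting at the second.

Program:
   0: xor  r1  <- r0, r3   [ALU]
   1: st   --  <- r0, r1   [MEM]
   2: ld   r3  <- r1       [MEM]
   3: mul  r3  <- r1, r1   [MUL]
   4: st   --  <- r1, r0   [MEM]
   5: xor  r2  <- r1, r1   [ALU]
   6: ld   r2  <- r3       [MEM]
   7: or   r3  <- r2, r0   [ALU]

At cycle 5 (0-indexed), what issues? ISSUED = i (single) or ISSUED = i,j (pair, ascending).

t=0 i0:xor ; RAW r1
t=1 i1:st ; no-port MEM/MEM
t=2 i2:ld ; WAW r3
t=3 i3+i4:mul st ; pair
t=4 i5:xor ; WAW r2
t=5 i6:ld ; RAW r2
t=6 i7:or ; tail

ISSUED = 6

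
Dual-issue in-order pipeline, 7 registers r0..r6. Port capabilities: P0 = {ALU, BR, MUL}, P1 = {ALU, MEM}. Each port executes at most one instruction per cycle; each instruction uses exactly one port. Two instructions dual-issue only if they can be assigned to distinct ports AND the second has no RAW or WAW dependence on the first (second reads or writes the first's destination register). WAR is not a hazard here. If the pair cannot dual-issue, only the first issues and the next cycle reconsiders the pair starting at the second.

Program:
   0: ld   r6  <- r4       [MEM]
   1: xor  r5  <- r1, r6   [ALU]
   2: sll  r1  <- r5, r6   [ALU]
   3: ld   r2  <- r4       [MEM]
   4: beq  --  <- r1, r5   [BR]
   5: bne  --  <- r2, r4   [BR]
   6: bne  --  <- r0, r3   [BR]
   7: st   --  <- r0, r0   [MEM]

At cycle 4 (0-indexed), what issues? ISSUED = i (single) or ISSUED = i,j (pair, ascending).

  cy0 -> i0 (ld) RAW r6
  cy1 -> i1 (xor) RAW r5
  cy2 -> i2+i3 (sll;ld) dual
  cy3 -> i4 (beq) no-port BR/BR
  cy4 -> i5 (bne) no-port BR/BR
  cy5 -> i6+i7 (bne;st) dual

ISSUED = 5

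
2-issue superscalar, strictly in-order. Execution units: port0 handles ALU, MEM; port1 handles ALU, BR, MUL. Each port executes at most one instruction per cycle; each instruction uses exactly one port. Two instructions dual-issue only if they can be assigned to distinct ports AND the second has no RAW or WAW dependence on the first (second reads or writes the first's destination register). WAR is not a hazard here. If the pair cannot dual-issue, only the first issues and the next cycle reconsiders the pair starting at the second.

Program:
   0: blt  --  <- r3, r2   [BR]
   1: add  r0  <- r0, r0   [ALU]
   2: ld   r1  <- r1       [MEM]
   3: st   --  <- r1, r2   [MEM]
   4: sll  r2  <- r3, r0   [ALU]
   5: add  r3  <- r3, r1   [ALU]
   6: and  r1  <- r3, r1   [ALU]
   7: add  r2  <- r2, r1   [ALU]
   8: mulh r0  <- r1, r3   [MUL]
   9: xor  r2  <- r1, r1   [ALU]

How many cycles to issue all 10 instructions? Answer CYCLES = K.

t=0 i0/i1:blt/add ; 2-wide
t=1 i2:ld ; no-port MEM/MEM
t=2 i3/i4:st/sll ; 2-wide
t=3 i5:add ; RAW r3
t=4 i6:and ; RAW r1
t=5 i7/i8:add/mulh ; 2-wide
t=6 i9:xor ; tail

CYCLES = 7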